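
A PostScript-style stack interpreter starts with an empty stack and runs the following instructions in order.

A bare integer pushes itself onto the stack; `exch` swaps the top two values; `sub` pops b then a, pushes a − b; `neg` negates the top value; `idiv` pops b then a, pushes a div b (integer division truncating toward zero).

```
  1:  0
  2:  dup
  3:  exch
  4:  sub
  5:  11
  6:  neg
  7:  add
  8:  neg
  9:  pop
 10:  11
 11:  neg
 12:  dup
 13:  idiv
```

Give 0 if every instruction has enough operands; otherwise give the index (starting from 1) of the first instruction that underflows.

0

0    -> 0
dup  -> 0 0
exch -> 0 0
sub  -> 0
11   -> 0 11
neg  -> 0 -11
add  -> -11
neg  -> 11
pop  -> (empty)
11   -> 11
neg  -> -11
dup  -> -11 -11
idiv -> 1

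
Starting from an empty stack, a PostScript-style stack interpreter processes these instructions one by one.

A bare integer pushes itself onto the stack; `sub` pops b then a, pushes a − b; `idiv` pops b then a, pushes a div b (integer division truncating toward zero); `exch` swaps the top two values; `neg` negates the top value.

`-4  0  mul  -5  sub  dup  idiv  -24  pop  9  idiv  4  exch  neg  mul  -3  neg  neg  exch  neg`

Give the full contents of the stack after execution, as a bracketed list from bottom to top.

[-3, 0]

-4   -> -4
0    -> -4 0
mul  -> 0
-5   -> 0 -5
sub  -> 5
dup  -> 5 5
idiv -> 1
-24  -> 1 -24
pop  -> 1
9    -> 1 9
idiv -> 0
4    -> 0 4
exch -> 4 0
neg  -> 4 0
mul  -> 0
-3   -> 0 -3
neg  -> 0 3
neg  -> 0 -3
exch -> -3 0
neg  -> -3 0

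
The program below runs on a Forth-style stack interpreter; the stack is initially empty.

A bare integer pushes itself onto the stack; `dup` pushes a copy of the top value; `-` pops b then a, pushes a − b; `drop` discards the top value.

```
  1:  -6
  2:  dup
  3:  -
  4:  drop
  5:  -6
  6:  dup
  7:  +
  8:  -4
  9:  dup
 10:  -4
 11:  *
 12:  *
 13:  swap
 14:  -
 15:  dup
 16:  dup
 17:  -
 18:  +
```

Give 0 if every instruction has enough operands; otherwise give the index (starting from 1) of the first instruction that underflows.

0

-6   : -6
dup  : -6 -6
-    : 0
drop : (empty)
-6   : -6
dup  : -6 -6
+    : -12
-4   : -12 -4
dup  : -12 -4 -4
-4   : -12 -4 -4 -4
*    : -12 -4 16
*    : -12 -64
swap : -64 -12
-    : -52
dup  : -52 -52
dup  : -52 -52 -52
-    : -52 0
+    : -52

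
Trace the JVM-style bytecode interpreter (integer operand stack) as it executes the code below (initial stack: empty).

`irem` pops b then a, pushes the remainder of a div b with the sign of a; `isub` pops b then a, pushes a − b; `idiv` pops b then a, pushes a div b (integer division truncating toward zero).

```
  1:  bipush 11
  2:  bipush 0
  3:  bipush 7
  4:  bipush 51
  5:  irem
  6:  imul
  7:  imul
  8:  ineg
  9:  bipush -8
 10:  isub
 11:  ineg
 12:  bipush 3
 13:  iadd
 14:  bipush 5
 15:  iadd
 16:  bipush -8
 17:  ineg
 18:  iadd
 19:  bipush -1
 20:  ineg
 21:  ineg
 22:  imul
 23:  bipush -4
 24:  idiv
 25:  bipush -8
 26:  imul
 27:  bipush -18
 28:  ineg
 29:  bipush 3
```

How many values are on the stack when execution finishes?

3

bipush 11   [11]
bipush 0    [11, 0]
bipush 7    [11, 0, 7]
bipush 51   [11, 0, 7, 51]
irem        [11, 0, 7]
imul        [11, 0]
imul        [0]
ineg        [0]
bipush -8   [0, -8]
isub        [8]
ineg        [-8]
bipush 3    [-8, 3]
iadd        [-5]
bipush 5    [-5, 5]
iadd        [0]
bipush -8   [0, -8]
ineg        [0, 8]
iadd        [8]
bipush -1   [8, -1]
ineg        [8, 1]
ineg        [8, -1]
imul        [-8]
bipush -4   [-8, -4]
idiv        [2]
bipush -8   [2, -8]
imul        [-16]
bipush -18  [-16, -18]
ineg        [-16, 18]
bipush 3    [-16, 18, 3]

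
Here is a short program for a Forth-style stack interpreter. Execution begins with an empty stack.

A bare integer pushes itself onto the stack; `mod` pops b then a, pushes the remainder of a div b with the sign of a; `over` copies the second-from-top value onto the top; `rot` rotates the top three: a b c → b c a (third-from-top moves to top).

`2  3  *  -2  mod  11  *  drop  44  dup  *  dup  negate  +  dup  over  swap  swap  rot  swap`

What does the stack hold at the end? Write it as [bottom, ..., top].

[0, 0, 0]

2      -> [2]
3      -> [2, 3]
*      -> [6]
-2     -> [6, -2]
mod    -> [0]
11     -> [0, 11]
*      -> [0]
drop   -> []
44     -> [44]
dup    -> [44, 44]
*      -> [1936]
dup    -> [1936, 1936]
negate -> [1936, -1936]
+      -> [0]
dup    -> [0, 0]
over   -> [0, 0, 0]
swap   -> [0, 0, 0]
swap   -> [0, 0, 0]
rot    -> [0, 0, 0]
swap   -> [0, 0, 0]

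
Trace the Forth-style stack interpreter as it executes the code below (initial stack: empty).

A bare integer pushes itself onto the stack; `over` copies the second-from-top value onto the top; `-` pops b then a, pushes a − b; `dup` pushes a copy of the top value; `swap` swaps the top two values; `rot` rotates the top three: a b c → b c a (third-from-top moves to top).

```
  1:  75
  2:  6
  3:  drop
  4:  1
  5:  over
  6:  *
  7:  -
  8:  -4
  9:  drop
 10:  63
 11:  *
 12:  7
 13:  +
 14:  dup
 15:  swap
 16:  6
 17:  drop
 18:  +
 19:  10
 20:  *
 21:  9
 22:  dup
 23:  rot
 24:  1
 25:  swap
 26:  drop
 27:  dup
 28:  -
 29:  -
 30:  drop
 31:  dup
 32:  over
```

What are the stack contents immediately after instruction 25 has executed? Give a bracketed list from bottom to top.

[9, 9, 1, 140]

75   -> 75
6    -> 75 6
drop -> 75
1    -> 75 1
over -> 75 1 75
*    -> 75 75
-    -> 0
-4   -> 0 -4
drop -> 0
63   -> 0 63
*    -> 0
7    -> 0 7
+    -> 7
dup  -> 7 7
swap -> 7 7
6    -> 7 7 6
drop -> 7 7
+    -> 14
10   -> 14 10
*    -> 140
9    -> 140 9
dup  -> 140 9 9
rot  -> 9 9 140
1    -> 9 9 140 1
swap -> 9 9 1 140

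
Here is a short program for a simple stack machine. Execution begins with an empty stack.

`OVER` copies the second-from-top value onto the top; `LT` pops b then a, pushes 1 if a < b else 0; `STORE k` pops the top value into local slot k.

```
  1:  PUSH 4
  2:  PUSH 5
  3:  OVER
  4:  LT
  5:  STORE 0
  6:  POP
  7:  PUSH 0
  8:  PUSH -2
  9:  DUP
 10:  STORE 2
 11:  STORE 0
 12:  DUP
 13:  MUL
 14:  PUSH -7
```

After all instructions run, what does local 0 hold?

-2

PUSH 4  -> 4
PUSH 5  -> 4 5
OVER    -> 4 5 4
LT      -> 4 0
STORE 0 -> 4
POP     -> (empty)
PUSH 0  -> 0
PUSH -2 -> 0 -2
DUP     -> 0 -2 -2
STORE 2 -> 0 -2
STORE 0 -> 0
DUP     -> 0 0
MUL     -> 0
PUSH -7 -> 0 -7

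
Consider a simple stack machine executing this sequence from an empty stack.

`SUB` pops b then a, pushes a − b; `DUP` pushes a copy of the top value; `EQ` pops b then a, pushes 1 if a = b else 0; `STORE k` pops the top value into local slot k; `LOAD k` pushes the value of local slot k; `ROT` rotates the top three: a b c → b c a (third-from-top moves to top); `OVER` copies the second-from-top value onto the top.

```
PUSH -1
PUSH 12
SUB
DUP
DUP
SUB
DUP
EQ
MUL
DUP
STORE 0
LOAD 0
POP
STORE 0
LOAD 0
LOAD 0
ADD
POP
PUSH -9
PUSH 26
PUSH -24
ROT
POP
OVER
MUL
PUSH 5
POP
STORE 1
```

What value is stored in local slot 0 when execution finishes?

PUSH -1   [-1]
PUSH 12   [-1, 12]
SUB       [-13]
DUP       [-13, -13]
DUP       [-13, -13, -13]
SUB       [-13, 0]
DUP       [-13, 0, 0]
EQ        [-13, 1]
MUL       [-13]
DUP       [-13, -13]
STORE 0   [-13]
LOAD 0    [-13, -13]
POP       [-13]
STORE 0   []
LOAD 0    [-13]
LOAD 0    [-13, -13]
ADD       [-26]
POP       []
PUSH -9   [-9]
PUSH 26   [-9, 26]
PUSH -24  [-9, 26, -24]
ROT       [26, -24, -9]
POP       [26, -24]
OVER      [26, -24, 26]
MUL       [26, -624]
PUSH 5    [26, -624, 5]
POP       [26, -624]
STORE 1   [26]

-13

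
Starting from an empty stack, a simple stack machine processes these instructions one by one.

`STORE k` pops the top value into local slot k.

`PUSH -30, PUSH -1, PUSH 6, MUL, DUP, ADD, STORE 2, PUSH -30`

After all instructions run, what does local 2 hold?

PUSH -30 -> [-30]
PUSH -1  -> [-30, -1]
PUSH 6   -> [-30, -1, 6]
MUL      -> [-30, -6]
DUP      -> [-30, -6, -6]
ADD      -> [-30, -12]
STORE 2  -> [-30]
PUSH -30 -> [-30, -30]

-12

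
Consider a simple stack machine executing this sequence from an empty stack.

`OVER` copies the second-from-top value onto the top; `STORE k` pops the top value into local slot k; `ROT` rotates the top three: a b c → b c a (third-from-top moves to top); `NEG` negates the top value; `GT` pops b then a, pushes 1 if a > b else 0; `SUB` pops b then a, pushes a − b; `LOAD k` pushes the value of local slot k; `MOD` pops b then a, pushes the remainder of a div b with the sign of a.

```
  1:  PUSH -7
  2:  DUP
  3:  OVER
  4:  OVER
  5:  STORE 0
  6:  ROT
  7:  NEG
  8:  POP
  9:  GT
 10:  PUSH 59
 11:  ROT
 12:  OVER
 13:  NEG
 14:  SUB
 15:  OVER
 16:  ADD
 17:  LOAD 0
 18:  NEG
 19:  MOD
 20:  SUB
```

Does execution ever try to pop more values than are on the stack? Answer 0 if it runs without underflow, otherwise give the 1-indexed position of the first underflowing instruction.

PUSH -7 -> [-7]
DUP     -> [-7, -7]
OVER    -> [-7, -7, -7]
OVER    -> [-7, -7, -7, -7]
STORE 0 -> [-7, -7, -7]
ROT     -> [-7, -7, -7]
NEG     -> [-7, -7, 7]
POP     -> [-7, -7]
GT      -> [0]
PUSH 59 -> [0, 59]
ROT  — needs 3 operands, stack has 2 → underflow

11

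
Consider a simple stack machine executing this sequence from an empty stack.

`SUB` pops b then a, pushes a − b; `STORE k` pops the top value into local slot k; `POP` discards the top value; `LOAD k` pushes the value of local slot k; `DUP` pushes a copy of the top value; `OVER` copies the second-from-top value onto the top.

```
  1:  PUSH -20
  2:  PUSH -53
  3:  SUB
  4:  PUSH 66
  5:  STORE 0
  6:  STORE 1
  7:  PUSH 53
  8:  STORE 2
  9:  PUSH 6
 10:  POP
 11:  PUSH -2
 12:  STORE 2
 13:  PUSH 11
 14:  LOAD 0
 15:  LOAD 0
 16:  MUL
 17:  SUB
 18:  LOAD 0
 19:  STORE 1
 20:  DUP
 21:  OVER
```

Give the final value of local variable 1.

66

PUSH -20 -> [-20]
PUSH -53 -> [-20, -53]
SUB      -> [33]
PUSH 66  -> [33, 66]
STORE 0  -> [33]
STORE 1  -> []
PUSH 53  -> [53]
STORE 2  -> []
PUSH 6   -> [6]
POP      -> []
PUSH -2  -> [-2]
STORE 2  -> []
PUSH 11  -> [11]
LOAD 0   -> [11, 66]
LOAD 0   -> [11, 66, 66]
MUL      -> [11, 4356]
SUB      -> [-4345]
LOAD 0   -> [-4345, 66]
STORE 1  -> [-4345]
DUP      -> [-4345, -4345]
OVER     -> [-4345, -4345, -4345]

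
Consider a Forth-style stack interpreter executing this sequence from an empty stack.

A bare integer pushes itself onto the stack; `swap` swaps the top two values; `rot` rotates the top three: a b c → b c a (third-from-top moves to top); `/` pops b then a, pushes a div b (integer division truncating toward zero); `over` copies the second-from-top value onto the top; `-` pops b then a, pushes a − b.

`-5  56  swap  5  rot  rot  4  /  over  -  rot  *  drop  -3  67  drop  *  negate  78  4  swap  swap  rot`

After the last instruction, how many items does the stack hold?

-5     -> -5
56     -> -5 56
swap   -> 56 -5
5      -> 56 -5 5
rot    -> -5 5 56
rot    -> 5 56 -5
4      -> 5 56 -5 4
/      -> 5 56 -1
over   -> 5 56 -1 56
-      -> 5 56 -57
rot    -> 56 -57 5
*      -> 56 -285
drop   -> 56
-3     -> 56 -3
67     -> 56 -3 67
drop   -> 56 -3
*      -> -168
negate -> 168
78     -> 168 78
4      -> 168 78 4
swap   -> 168 4 78
swap   -> 168 78 4
rot    -> 78 4 168

3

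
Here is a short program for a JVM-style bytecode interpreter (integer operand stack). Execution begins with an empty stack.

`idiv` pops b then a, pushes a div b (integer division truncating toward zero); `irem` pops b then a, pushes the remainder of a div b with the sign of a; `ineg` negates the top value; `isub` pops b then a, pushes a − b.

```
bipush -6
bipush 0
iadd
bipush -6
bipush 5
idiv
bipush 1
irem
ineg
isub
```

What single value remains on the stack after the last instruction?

-6

bipush -6 : [-6]
bipush 0  : [-6, 0]
iadd      : [-6]
bipush -6 : [-6, -6]
bipush 5  : [-6, -6, 5]
idiv      : [-6, -1]
bipush 1  : [-6, -1, 1]
irem      : [-6, 0]
ineg      : [-6, 0]
isub      : [-6]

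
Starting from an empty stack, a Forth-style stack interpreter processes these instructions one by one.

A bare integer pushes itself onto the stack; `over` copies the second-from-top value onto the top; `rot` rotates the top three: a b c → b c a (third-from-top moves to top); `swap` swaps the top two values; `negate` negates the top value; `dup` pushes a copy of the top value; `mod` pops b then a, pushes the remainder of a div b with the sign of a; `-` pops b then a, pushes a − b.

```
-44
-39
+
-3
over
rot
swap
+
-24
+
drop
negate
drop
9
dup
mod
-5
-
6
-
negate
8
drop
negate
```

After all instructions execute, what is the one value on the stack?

-1

-44     -44
-39     -44 -39
+       -83
-3      -83 -3
over    -83 -3 -83
rot     -3 -83 -83
swap    -3 -83 -83
+       -3 -166
-24     -3 -166 -24
+       -3 -190
drop    -3
negate  3
drop    (empty)
9       9
dup     9 9
mod     0
-5      0 -5
-       5
6       5 6
-       -1
negate  1
8       1 8
drop    1
negate  -1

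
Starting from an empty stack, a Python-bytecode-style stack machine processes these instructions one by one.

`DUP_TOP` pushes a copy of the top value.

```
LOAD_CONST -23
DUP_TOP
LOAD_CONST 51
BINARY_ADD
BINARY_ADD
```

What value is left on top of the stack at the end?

5

LOAD_CONST -23 : -23
DUP_TOP        : -23 -23
LOAD_CONST 51  : -23 -23 51
BINARY_ADD     : -23 28
BINARY_ADD     : 5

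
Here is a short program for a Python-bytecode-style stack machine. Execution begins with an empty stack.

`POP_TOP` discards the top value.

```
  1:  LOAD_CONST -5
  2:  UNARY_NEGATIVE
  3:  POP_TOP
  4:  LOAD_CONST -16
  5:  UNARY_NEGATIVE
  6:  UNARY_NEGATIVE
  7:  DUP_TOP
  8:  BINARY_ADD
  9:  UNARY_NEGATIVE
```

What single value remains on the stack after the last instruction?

32

LOAD_CONST -5  : [-5]
UNARY_NEGATIVE : [5]
POP_TOP        : []
LOAD_CONST -16 : [-16]
UNARY_NEGATIVE : [16]
UNARY_NEGATIVE : [-16]
DUP_TOP        : [-16, -16]
BINARY_ADD     : [-32]
UNARY_NEGATIVE : [32]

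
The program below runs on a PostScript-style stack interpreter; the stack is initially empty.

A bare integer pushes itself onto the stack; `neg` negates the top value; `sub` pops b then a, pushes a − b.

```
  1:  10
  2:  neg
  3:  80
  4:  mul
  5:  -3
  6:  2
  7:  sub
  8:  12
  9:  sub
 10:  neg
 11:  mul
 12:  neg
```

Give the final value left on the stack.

13600

10   10
neg  -10
80   -10 80
mul  -800
-3   -800 -3
2    -800 -3 2
sub  -800 -5
12   -800 -5 12
sub  -800 -17
neg  -800 17
mul  -13600
neg  13600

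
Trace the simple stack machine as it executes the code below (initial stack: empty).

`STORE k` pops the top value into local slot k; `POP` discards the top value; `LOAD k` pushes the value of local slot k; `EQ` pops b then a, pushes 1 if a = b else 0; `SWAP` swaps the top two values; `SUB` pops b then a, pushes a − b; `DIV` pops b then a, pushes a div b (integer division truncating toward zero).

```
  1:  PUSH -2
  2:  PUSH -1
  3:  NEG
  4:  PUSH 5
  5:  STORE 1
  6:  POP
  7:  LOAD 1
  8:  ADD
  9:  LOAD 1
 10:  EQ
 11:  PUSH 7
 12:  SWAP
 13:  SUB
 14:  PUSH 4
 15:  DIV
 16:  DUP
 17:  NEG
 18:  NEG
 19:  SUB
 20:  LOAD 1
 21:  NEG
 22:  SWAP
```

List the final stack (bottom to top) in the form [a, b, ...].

PUSH -2 → [-2]
PUSH -1 → [-2, -1]
NEG     → [-2, 1]
PUSH 5  → [-2, 1, 5]
STORE 1 → [-2, 1]
POP     → [-2]
LOAD 1  → [-2, 5]
ADD     → [3]
LOAD 1  → [3, 5]
EQ      → [0]
PUSH 7  → [0, 7]
SWAP    → [7, 0]
SUB     → [7]
PUSH 4  → [7, 4]
DIV     → [1]
DUP     → [1, 1]
NEG     → [1, -1]
NEG     → [1, 1]
SUB     → [0]
LOAD 1  → [0, 5]
NEG     → [0, -5]
SWAP    → [-5, 0]

[-5, 0]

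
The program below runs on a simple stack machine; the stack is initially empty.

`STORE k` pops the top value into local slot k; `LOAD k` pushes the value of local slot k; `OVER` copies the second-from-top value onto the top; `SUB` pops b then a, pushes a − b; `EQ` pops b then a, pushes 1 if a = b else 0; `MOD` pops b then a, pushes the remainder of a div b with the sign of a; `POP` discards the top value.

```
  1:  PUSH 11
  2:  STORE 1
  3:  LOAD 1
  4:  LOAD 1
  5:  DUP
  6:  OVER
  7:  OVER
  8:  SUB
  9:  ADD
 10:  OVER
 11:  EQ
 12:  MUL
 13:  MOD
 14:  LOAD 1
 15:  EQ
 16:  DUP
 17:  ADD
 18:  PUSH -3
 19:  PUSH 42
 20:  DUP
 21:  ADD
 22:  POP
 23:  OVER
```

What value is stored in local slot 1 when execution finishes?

PUSH 11 -> 11
STORE 1 -> (empty)
LOAD 1  -> 11
LOAD 1  -> 11 11
DUP     -> 11 11 11
OVER    -> 11 11 11 11
OVER    -> 11 11 11 11 11
SUB     -> 11 11 11 0
ADD     -> 11 11 11
OVER    -> 11 11 11 11
EQ      -> 11 11 1
MUL     -> 11 11
MOD     -> 0
LOAD 1  -> 0 11
EQ      -> 0
DUP     -> 0 0
ADD     -> 0
PUSH -3 -> 0 -3
PUSH 42 -> 0 -3 42
DUP     -> 0 -3 42 42
ADD     -> 0 -3 84
POP     -> 0 -3
OVER    -> 0 -3 0

11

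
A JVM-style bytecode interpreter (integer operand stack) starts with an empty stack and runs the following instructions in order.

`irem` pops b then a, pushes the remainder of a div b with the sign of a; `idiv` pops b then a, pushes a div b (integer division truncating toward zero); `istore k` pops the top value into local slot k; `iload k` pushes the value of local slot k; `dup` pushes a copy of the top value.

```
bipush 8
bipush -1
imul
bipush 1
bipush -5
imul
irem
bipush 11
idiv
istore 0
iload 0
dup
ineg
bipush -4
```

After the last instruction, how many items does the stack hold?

bipush 8  → 8
bipush -1 → 8 -1
imul      → -8
bipush 1  → -8 1
bipush -5 → -8 1 -5
imul      → -8 -5
irem      → -3
bipush 11 → -3 11
idiv      → 0
istore 0  → (empty)
iload 0   → 0
dup       → 0 0
ineg      → 0 0
bipush -4 → 0 0 -4

3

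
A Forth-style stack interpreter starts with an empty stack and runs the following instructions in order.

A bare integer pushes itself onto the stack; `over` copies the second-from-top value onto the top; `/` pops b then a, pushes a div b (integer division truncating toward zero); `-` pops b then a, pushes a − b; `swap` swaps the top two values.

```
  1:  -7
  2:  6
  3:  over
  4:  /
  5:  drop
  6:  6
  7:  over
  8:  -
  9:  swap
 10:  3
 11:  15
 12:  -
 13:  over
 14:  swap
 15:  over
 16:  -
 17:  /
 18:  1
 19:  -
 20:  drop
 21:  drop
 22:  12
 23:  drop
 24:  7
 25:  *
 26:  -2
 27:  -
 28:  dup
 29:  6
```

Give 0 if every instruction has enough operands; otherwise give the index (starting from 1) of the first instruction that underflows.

-7   → -7
6    → -7 6
over → -7 6 -7
/    → -7 0
drop → -7
6    → -7 6
over → -7 6 -7
-    → -7 13
swap → 13 -7
3    → 13 -7 3
15   → 13 -7 3 15
-    → 13 -7 -12
over → 13 -7 -12 -7
swap → 13 -7 -7 -12
over → 13 -7 -7 -12 -7
-    → 13 -7 -7 -5
/    → 13 -7 1
1    → 13 -7 1 1
-    → 13 -7 0
drop → 13 -7
drop → 13
12   → 13 12
drop → 13
7    → 13 7
*    → 91
-2   → 91 -2
-    → 93
dup  → 93 93
6    → 93 93 6

0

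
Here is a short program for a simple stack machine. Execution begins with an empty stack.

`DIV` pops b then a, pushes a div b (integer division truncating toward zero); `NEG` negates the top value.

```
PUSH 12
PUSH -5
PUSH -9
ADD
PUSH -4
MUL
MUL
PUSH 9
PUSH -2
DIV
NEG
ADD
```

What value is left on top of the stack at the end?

PUSH 12 -> [12]
PUSH -5 -> [12, -5]
PUSH -9 -> [12, -5, -9]
ADD     -> [12, -14]
PUSH -4 -> [12, -14, -4]
MUL     -> [12, 56]
MUL     -> [672]
PUSH 9  -> [672, 9]
PUSH -2 -> [672, 9, -2]
DIV     -> [672, -4]
NEG     -> [672, 4]
ADD     -> [676]

676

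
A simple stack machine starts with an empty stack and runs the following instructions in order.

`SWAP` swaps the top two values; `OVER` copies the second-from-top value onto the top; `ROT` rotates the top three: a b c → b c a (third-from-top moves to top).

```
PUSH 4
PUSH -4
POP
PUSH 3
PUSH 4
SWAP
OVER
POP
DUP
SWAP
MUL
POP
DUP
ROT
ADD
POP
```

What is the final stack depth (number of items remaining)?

PUSH 4  : 4
PUSH -4 : 4 -4
POP     : 4
PUSH 3  : 4 3
PUSH 4  : 4 3 4
SWAP    : 4 4 3
OVER    : 4 4 3 4
POP     : 4 4 3
DUP     : 4 4 3 3
SWAP    : 4 4 3 3
MUL     : 4 4 9
POP     : 4 4
DUP     : 4 4 4
ROT     : 4 4 4
ADD     : 4 8
POP     : 4

1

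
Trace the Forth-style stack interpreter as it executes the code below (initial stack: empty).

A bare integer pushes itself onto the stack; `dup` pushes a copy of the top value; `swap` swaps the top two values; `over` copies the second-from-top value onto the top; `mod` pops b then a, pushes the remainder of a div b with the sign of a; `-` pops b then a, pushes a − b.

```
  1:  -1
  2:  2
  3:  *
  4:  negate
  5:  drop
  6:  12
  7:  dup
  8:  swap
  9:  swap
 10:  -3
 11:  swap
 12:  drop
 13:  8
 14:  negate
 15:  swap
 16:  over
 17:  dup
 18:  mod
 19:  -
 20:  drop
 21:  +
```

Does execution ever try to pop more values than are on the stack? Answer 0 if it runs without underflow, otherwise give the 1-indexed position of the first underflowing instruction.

-1      [-1]
2       [-1, 2]
*       [-2]
negate  [2]
drop    []
12      [12]
dup     [12, 12]
swap    [12, 12]
swap    [12, 12]
-3      [12, 12, -3]
swap    [12, -3, 12]
drop    [12, -3]
8       [12, -3, 8]
negate  [12, -3, -8]
swap    [12, -8, -3]
over    [12, -8, -3, -8]
dup     [12, -8, -3, -8, -8]
mod     [12, -8, -3, 0]
-       [12, -8, -3]
drop    [12, -8]
+       [4]

0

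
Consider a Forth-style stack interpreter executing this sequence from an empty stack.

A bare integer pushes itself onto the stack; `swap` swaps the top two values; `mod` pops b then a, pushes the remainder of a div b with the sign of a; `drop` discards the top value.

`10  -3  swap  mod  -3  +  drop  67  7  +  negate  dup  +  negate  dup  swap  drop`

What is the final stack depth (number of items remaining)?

10     → [10]
-3     → [10, -3]
swap   → [-3, 10]
mod    → [-3]
-3     → [-3, -3]
+      → [-6]
drop   → []
67     → [67]
7      → [67, 7]
+      → [74]
negate → [-74]
dup    → [-74, -74]
+      → [-148]
negate → [148]
dup    → [148, 148]
swap   → [148, 148]
drop   → [148]

1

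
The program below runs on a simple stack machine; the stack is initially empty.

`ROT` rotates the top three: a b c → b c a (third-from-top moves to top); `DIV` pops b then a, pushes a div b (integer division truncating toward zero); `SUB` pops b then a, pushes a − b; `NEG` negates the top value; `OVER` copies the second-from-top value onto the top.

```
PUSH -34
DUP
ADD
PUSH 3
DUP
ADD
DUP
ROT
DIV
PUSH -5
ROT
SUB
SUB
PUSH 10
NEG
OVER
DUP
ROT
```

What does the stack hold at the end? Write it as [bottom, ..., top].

PUSH -34 -> -34
DUP      -> -34 -34
ADD      -> -68
PUSH 3   -> -68 3
DUP      -> -68 3 3
ADD      -> -68 6
DUP      -> -68 6 6
ROT      -> 6 6 -68
DIV      -> 6 0
PUSH -5  -> 6 0 -5
ROT      -> 0 -5 6
SUB      -> 0 -11
SUB      -> 11
PUSH 10  -> 11 10
NEG      -> 11 -10
OVER     -> 11 -10 11
DUP      -> 11 -10 11 11
ROT      -> 11 11 11 -10

[11, 11, 11, -10]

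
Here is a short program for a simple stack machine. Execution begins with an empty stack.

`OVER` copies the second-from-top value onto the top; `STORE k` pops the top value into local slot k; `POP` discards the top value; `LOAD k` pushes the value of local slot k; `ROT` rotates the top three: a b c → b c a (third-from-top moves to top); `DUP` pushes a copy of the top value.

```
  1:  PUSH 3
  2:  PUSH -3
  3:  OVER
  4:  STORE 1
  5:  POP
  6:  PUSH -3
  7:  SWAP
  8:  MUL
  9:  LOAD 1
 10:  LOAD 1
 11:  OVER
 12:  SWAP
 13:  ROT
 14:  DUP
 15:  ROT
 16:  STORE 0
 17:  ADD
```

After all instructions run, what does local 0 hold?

3

PUSH 3  → 3
PUSH -3 → 3 -3
OVER    → 3 -3 3
STORE 1 → 3 -3
POP     → 3
PUSH -3 → 3 -3
SWAP    → -3 3
MUL     → -9
LOAD 1  → -9 3
LOAD 1  → -9 3 3
OVER    → -9 3 3 3
SWAP    → -9 3 3 3
ROT     → -9 3 3 3
DUP     → -9 3 3 3 3
ROT     → -9 3 3 3 3
STORE 0 → -9 3 3 3
ADD     → -9 3 6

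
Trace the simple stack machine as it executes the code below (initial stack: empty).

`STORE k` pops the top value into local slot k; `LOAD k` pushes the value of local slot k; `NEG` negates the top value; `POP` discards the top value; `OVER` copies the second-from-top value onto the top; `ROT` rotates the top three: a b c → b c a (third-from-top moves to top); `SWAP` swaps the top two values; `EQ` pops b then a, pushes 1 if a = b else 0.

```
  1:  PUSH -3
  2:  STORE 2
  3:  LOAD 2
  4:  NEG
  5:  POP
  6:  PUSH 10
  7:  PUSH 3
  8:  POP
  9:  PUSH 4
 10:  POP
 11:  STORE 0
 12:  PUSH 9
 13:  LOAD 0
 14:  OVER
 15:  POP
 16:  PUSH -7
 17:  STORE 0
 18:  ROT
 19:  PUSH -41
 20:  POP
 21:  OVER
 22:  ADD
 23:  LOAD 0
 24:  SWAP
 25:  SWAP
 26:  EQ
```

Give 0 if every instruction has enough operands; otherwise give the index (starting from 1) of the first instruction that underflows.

18

PUSH -3 : -3
STORE 2 : (empty)
LOAD 2  : -3
NEG     : 3
POP     : (empty)
PUSH 10 : 10
PUSH 3  : 10 3
POP     : 10
PUSH 4  : 10 4
POP     : 10
STORE 0 : (empty)
PUSH 9  : 9
LOAD 0  : 9 10
OVER    : 9 10 9
POP     : 9 10
PUSH -7 : 9 10 -7
STORE 0 : 9 10
ROT  — needs 3 operands, stack has 2 → underflow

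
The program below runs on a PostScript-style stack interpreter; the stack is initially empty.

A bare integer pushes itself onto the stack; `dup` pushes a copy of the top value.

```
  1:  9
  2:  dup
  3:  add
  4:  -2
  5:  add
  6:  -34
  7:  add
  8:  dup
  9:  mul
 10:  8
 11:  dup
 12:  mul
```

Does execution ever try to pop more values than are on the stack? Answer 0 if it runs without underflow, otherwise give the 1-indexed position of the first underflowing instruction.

0

9    [9]
dup  [9, 9]
add  [18]
-2   [18, -2]
add  [16]
-34  [16, -34]
add  [-18]
dup  [-18, -18]
mul  [324]
8    [324, 8]
dup  [324, 8, 8]
mul  [324, 64]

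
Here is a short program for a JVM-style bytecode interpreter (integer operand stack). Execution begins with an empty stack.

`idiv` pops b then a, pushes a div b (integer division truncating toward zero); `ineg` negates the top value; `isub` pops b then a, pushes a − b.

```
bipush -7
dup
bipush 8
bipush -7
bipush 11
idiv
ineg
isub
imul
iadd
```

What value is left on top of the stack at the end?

-63

bipush -7  [-7]
dup        [-7, -7]
bipush 8   [-7, -7, 8]
bipush -7  [-7, -7, 8, -7]
bipush 11  [-7, -7, 8, -7, 11]
idiv       [-7, -7, 8, 0]
ineg       [-7, -7, 8, 0]
isub       [-7, -7, 8]
imul       [-7, -56]
iadd       [-63]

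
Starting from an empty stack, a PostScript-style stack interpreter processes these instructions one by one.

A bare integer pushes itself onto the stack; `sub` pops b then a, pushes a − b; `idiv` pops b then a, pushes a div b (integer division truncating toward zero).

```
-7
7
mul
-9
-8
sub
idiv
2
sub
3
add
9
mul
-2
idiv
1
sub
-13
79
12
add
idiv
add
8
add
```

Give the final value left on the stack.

-7   : -7
7    : -7 7
mul  : -49
-9   : -49 -9
-8   : -49 -9 -8
sub  : -49 -1
idiv : 49
2    : 49 2
sub  : 47
3    : 47 3
add  : 50
9    : 50 9
mul  : 450
-2   : 450 -2
idiv : -225
1    : -225 1
sub  : -226
-13  : -226 -13
79   : -226 -13 79
12   : -226 -13 79 12
add  : -226 -13 91
idiv : -226 0
add  : -226
8    : -226 8
add  : -218

-218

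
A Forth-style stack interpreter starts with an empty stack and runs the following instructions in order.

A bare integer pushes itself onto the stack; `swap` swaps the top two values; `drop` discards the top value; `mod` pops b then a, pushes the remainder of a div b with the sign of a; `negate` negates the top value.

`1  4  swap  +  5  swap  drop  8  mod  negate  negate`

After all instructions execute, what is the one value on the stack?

5

1      → 1
4      → 1 4
swap   → 4 1
+      → 5
5      → 5 5
swap   → 5 5
drop   → 5
8      → 5 8
mod    → 5
negate → -5
negate → 5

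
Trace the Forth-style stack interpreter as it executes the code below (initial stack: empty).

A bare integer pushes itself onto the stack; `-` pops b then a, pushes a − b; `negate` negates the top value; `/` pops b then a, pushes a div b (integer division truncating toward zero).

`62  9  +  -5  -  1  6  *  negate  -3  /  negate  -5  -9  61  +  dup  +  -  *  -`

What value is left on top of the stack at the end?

-142

62      [62]
9       [62, 9]
+       [71]
-5      [71, -5]
-       [76]
1       [76, 1]
6       [76, 1, 6]
*       [76, 6]
negate  [76, -6]
-3      [76, -6, -3]
/       [76, 2]
negate  [76, -2]
-5      [76, -2, -5]
-9      [76, -2, -5, -9]
61      [76, -2, -5, -9, 61]
+       [76, -2, -5, 52]
dup     [76, -2, -5, 52, 52]
+       [76, -2, -5, 104]
-       [76, -2, -109]
*       [76, 218]
-       [-142]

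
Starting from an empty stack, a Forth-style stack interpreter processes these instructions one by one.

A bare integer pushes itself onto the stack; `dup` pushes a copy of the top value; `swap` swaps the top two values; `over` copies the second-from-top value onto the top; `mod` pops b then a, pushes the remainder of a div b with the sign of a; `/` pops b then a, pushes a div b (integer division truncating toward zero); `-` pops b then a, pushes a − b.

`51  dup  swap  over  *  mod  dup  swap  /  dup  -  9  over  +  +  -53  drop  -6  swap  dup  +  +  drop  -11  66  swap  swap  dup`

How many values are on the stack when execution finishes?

3

51   -> 51
dup  -> 51 51
swap -> 51 51
over -> 51 51 51
*    -> 51 2601
mod  -> 51
dup  -> 51 51
swap -> 51 51
/    -> 1
dup  -> 1 1
-    -> 0
9    -> 0 9
over -> 0 9 0
+    -> 0 9
+    -> 9
-53  -> 9 -53
drop -> 9
-6   -> 9 -6
swap -> -6 9
dup  -> -6 9 9
+    -> -6 18
+    -> 12
drop -> (empty)
-11  -> -11
66   -> -11 66
swap -> 66 -11
swap -> -11 66
dup  -> -11 66 66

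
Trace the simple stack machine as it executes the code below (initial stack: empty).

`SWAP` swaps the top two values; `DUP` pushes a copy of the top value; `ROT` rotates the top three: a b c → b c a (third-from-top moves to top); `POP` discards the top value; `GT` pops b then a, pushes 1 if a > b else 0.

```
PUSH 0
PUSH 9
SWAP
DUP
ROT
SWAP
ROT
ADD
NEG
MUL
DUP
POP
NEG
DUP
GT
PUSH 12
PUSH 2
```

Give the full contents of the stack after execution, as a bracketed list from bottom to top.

[0, 12, 2]

PUSH 0  → [0]
PUSH 9  → [0, 9]
SWAP    → [9, 0]
DUP     → [9, 0, 0]
ROT     → [0, 0, 9]
SWAP    → [0, 9, 0]
ROT     → [9, 0, 0]
ADD     → [9, 0]
NEG     → [9, 0]
MUL     → [0]
DUP     → [0, 0]
POP     → [0]
NEG     → [0]
DUP     → [0, 0]
GT      → [0]
PUSH 12 → [0, 12]
PUSH 2  → [0, 12, 2]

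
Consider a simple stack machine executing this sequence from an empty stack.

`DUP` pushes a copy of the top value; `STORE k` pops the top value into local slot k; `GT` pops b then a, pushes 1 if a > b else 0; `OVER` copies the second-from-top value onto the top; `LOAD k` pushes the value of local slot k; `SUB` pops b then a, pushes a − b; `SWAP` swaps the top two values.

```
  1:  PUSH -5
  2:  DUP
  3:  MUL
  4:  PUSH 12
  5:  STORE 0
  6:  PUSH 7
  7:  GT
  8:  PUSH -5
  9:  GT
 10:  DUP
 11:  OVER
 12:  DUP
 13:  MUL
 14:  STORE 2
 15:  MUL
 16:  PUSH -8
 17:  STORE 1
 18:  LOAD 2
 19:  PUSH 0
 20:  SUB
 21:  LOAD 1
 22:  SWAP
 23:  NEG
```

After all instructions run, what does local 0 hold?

PUSH -5 -> [-5]
DUP     -> [-5, -5]
MUL     -> [25]
PUSH 12 -> [25, 12]
STORE 0 -> [25]
PUSH 7  -> [25, 7]
GT      -> [1]
PUSH -5 -> [1, -5]
GT      -> [1]
DUP     -> [1, 1]
OVER    -> [1, 1, 1]
DUP     -> [1, 1, 1, 1]
MUL     -> [1, 1, 1]
STORE 2 -> [1, 1]
MUL     -> [1]
PUSH -8 -> [1, -8]
STORE 1 -> [1]
LOAD 2  -> [1, 1]
PUSH 0  -> [1, 1, 0]
SUB     -> [1, 1]
LOAD 1  -> [1, 1, -8]
SWAP    -> [1, -8, 1]
NEG     -> [1, -8, -1]

12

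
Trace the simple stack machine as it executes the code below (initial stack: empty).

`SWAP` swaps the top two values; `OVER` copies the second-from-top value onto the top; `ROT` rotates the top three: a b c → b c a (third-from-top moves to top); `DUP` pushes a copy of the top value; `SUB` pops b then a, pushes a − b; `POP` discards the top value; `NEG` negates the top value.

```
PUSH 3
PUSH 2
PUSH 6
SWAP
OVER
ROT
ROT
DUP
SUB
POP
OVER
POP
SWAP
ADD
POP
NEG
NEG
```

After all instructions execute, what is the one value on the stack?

PUSH 3  3
PUSH 2  3 2
PUSH 6  3 2 6
SWAP    3 6 2
OVER    3 6 2 6
ROT     3 2 6 6
ROT     3 6 6 2
DUP     3 6 6 2 2
SUB     3 6 6 0
POP     3 6 6
OVER    3 6 6 6
POP     3 6 6
SWAP    3 6 6
ADD     3 12
POP     3
NEG     -3
NEG     3

3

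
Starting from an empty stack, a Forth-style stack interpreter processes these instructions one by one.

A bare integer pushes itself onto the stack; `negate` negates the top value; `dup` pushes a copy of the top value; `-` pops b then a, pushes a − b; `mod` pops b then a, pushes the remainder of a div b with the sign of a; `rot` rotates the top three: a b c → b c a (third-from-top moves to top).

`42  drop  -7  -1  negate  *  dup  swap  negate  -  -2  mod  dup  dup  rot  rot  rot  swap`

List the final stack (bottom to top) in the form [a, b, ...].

[0, 0, 0]

42     -> [42]
drop   -> []
-7     -> [-7]
-1     -> [-7, -1]
negate -> [-7, 1]
*      -> [-7]
dup    -> [-7, -7]
swap   -> [-7, -7]
negate -> [-7, 7]
-      -> [-14]
-2     -> [-14, -2]
mod    -> [0]
dup    -> [0, 0]
dup    -> [0, 0, 0]
rot    -> [0, 0, 0]
rot    -> [0, 0, 0]
rot    -> [0, 0, 0]
swap   -> [0, 0, 0]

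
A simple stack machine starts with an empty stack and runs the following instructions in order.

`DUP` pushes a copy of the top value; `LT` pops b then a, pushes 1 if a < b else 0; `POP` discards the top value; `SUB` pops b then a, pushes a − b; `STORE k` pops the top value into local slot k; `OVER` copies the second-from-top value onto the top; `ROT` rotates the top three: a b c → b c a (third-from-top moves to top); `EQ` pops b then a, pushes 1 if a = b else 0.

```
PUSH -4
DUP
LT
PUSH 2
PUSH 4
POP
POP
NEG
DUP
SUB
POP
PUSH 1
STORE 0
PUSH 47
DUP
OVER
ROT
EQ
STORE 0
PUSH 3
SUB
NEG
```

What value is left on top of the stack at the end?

PUSH -4 : [-4]
DUP     : [-4, -4]
LT      : [0]
PUSH 2  : [0, 2]
PUSH 4  : [0, 2, 4]
POP     : [0, 2]
POP     : [0]
NEG     : [0]
DUP     : [0, 0]
SUB     : [0]
POP     : []
PUSH 1  : [1]
STORE 0 : []
PUSH 47 : [47]
DUP     : [47, 47]
OVER    : [47, 47, 47]
ROT     : [47, 47, 47]
EQ      : [47, 1]
STORE 0 : [47]
PUSH 3  : [47, 3]
SUB     : [44]
NEG     : [-44]

-44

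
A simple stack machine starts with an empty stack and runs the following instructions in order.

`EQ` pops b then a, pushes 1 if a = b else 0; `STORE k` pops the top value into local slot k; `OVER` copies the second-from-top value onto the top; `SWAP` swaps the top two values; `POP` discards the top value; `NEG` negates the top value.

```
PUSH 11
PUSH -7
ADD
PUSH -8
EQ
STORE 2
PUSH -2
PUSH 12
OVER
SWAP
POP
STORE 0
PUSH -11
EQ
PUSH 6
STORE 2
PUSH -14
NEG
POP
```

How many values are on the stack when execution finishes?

1

PUSH 11   11
PUSH -7   11 -7
ADD       4
PUSH -8   4 -8
EQ        0
STORE 2   (empty)
PUSH -2   -2
PUSH 12   -2 12
OVER      -2 12 -2
SWAP      -2 -2 12
POP       -2 -2
STORE 0   -2
PUSH -11  -2 -11
EQ        0
PUSH 6    0 6
STORE 2   0
PUSH -14  0 -14
NEG       0 14
POP       0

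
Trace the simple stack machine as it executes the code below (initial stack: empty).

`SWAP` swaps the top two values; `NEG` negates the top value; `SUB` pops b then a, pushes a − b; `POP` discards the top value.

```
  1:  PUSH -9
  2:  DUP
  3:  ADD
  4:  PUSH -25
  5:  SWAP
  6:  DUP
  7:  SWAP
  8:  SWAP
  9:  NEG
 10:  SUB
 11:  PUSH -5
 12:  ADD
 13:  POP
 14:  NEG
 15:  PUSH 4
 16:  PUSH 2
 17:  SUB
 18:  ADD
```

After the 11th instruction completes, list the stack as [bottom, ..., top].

PUSH -9  → [-9]
DUP      → [-9, -9]
ADD      → [-18]
PUSH -25 → [-18, -25]
SWAP     → [-25, -18]
DUP      → [-25, -18, -18]
SWAP     → [-25, -18, -18]
SWAP     → [-25, -18, -18]
NEG      → [-25, -18, 18]
SUB      → [-25, -36]
PUSH -5  → [-25, -36, -5]

[-25, -36, -5]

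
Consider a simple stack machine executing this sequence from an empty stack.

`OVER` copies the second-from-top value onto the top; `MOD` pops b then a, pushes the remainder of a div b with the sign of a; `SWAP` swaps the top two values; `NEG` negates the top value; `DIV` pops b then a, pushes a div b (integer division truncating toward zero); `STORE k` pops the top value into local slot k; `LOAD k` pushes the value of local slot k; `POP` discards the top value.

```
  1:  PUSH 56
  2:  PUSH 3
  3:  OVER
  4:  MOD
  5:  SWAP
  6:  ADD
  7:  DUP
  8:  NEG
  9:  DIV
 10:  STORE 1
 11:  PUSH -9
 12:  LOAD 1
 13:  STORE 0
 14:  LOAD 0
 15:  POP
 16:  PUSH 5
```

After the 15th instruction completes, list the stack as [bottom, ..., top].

PUSH 56 -> [56]
PUSH 3  -> [56, 3]
OVER    -> [56, 3, 56]
MOD     -> [56, 3]
SWAP    -> [3, 56]
ADD     -> [59]
DUP     -> [59, 59]
NEG     -> [59, -59]
DIV     -> [-1]
STORE 1 -> []
PUSH -9 -> [-9]
LOAD 1  -> [-9, -1]
STORE 0 -> [-9]
LOAD 0  -> [-9, -1]
POP     -> [-9]

[-9]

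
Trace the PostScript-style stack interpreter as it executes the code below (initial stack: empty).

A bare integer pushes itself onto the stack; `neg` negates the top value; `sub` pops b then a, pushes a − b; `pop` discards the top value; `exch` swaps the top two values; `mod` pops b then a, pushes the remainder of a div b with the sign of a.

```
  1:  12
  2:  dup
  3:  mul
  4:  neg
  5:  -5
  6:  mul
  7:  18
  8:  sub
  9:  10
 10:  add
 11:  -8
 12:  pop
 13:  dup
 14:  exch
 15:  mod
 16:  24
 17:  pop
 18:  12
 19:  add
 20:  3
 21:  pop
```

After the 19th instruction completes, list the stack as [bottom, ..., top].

12   -> 12
dup  -> 12 12
mul  -> 144
neg  -> -144
-5   -> -144 -5
mul  -> 720
18   -> 720 18
sub  -> 702
10   -> 702 10
add  -> 712
-8   -> 712 -8
pop  -> 712
dup  -> 712 712
exch -> 712 712
mod  -> 0
24   -> 0 24
pop  -> 0
12   -> 0 12
add  -> 12

[12]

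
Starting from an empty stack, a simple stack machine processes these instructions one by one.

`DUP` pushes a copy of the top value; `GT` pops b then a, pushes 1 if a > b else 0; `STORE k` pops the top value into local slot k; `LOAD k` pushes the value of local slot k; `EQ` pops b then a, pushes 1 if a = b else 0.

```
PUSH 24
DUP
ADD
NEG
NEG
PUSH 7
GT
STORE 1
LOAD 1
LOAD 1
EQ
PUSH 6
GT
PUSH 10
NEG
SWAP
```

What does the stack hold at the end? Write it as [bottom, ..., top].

[-10, 0]

PUSH 24  24
DUP      24 24
ADD      48
NEG      -48
NEG      48
PUSH 7   48 7
GT       1
STORE 1  (empty)
LOAD 1   1
LOAD 1   1 1
EQ       1
PUSH 6   1 6
GT       0
PUSH 10  0 10
NEG      0 -10
SWAP     -10 0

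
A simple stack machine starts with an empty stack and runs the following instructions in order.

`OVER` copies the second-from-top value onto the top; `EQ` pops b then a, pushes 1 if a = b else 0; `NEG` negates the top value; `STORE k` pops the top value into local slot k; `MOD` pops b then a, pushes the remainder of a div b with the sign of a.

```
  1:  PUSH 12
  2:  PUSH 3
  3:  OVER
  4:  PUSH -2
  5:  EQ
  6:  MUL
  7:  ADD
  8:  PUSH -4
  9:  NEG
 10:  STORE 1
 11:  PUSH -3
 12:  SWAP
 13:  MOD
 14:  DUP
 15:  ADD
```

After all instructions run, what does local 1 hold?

PUSH 12 → 12
PUSH 3  → 12 3
OVER    → 12 3 12
PUSH -2 → 12 3 12 -2
EQ      → 12 3 0
MUL     → 12 0
ADD     → 12
PUSH -4 → 12 -4
NEG     → 12 4
STORE 1 → 12
PUSH -3 → 12 -3
SWAP    → -3 12
MOD     → -3
DUP     → -3 -3
ADD     → -6

4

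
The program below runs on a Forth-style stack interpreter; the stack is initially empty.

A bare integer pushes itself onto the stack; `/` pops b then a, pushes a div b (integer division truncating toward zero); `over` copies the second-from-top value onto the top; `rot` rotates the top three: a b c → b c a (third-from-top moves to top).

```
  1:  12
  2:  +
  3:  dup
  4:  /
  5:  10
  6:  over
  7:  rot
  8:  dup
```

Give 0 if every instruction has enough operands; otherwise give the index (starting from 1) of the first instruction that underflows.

12 → 12
+  — needs 2 operands, stack has 1 → underflow

2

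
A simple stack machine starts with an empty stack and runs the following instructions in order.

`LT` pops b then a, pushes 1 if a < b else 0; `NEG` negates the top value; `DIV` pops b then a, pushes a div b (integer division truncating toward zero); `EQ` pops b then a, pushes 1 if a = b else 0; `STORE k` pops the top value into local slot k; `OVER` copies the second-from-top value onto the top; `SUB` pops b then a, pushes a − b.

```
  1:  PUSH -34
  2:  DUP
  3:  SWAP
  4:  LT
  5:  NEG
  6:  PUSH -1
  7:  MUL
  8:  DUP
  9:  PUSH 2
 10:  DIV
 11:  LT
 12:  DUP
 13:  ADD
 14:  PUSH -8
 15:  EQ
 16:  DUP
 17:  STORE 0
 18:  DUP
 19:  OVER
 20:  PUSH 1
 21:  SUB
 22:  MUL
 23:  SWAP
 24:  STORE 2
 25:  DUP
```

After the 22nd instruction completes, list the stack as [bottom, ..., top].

[0, 0]

PUSH -34  [-34]
DUP       [-34, -34]
SWAP      [-34, -34]
LT        [0]
NEG       [0]
PUSH -1   [0, -1]
MUL       [0]
DUP       [0, 0]
PUSH 2    [0, 0, 2]
DIV       [0, 0]
LT        [0]
DUP       [0, 0]
ADD       [0]
PUSH -8   [0, -8]
EQ        [0]
DUP       [0, 0]
STORE 0   [0]
DUP       [0, 0]
OVER      [0, 0, 0]
PUSH 1    [0, 0, 0, 1]
SUB       [0, 0, -1]
MUL       [0, 0]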